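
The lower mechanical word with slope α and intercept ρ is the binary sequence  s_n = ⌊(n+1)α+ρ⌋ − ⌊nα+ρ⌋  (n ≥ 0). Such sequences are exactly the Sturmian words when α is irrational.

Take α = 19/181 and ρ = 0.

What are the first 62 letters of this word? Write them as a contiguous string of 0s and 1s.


n=0: ⌊(1·19)/181⌋ − ⌊(0·19)/181⌋ = ⌊19/181⌋ − ⌊0/181⌋ = 0 − 0 = 0
n=1: ⌊(2·19)/181⌋ − ⌊(1·19)/181⌋ = ⌊38/181⌋ − ⌊19/181⌋ = 0 − 0 = 0
n=2: ⌊(3·19)/181⌋ − ⌊(2·19)/181⌋ = ⌊57/181⌋ − ⌊38/181⌋ = 0 − 0 = 0
n=3: ⌊(4·19)/181⌋ − ⌊(3·19)/181⌋ = ⌊76/181⌋ − ⌊57/181⌋ = 0 − 0 = 0
n=4: ⌊(5·19)/181⌋ − ⌊(4·19)/181⌋ = ⌊95/181⌋ − ⌊76/181⌋ = 0 − 0 = 0
n=5: ⌊(6·19)/181⌋ − ⌊(5·19)/181⌋ = ⌊114/181⌋ − ⌊95/181⌋ = 0 − 0 = 0
n=6: ⌊(7·19)/181⌋ − ⌊(6·19)/181⌋ = ⌊133/181⌋ − ⌊114/181⌋ = 0 − 0 = 0
n=7: ⌊(8·19)/181⌋ − ⌊(7·19)/181⌋ = ⌊152/181⌋ − ⌊133/181⌋ = 0 − 0 = 0
n=8: ⌊(9·19)/181⌋ − ⌊(8·19)/181⌋ = ⌊171/181⌋ − ⌊152/181⌋ = 0 − 0 = 0
n=9: ⌊(10·19)/181⌋ − ⌊(9·19)/181⌋ = ⌊190/181⌋ − ⌊171/181⌋ = 1 − 0 = 1
n=10: ⌊(11·19)/181⌋ − ⌊(10·19)/181⌋ = ⌊209/181⌋ − ⌊190/181⌋ = 1 − 1 = 0
n=11: ⌊(12·19)/181⌋ − ⌊(11·19)/181⌋ = ⌊228/181⌋ − ⌊209/181⌋ = 1 − 1 = 0
n=12: ⌊(13·19)/181⌋ − ⌊(12·19)/181⌋ = ⌊247/181⌋ − ⌊228/181⌋ = 1 − 1 = 0
n=13: ⌊(14·19)/181⌋ − ⌊(13·19)/181⌋ = ⌊266/181⌋ − ⌊247/181⌋ = 1 − 1 = 0
n=14: ⌊(15·19)/181⌋ − ⌊(14·19)/181⌋ = ⌊285/181⌋ − ⌊266/181⌋ = 1 − 1 = 0
n=15: ⌊(16·19)/181⌋ − ⌊(15·19)/181⌋ = ⌊304/181⌋ − ⌊285/181⌋ = 1 − 1 = 0
n=16: ⌊(17·19)/181⌋ − ⌊(16·19)/181⌋ = ⌊323/181⌋ − ⌊304/181⌋ = 1 − 1 = 0
n=17: ⌊(18·19)/181⌋ − ⌊(17·19)/181⌋ = ⌊342/181⌋ − ⌊323/181⌋ = 1 − 1 = 0
n=18: ⌊(19·19)/181⌋ − ⌊(18·19)/181⌋ = ⌊361/181⌋ − ⌊342/181⌋ = 1 − 1 = 0
n=19: ⌊(20·19)/181⌋ − ⌊(19·19)/181⌋ = ⌊380/181⌋ − ⌊361/181⌋ = 2 − 1 = 1
n=20: ⌊(21·19)/181⌋ − ⌊(20·19)/181⌋ = ⌊399/181⌋ − ⌊380/181⌋ = 2 − 2 = 0
n=21: ⌊(22·19)/181⌋ − ⌊(21·19)/181⌋ = ⌊418/181⌋ − ⌊399/181⌋ = 2 − 2 = 0
n=22: ⌊(23·19)/181⌋ − ⌊(22·19)/181⌋ = ⌊437/181⌋ − ⌊418/181⌋ = 2 − 2 = 0
n=23: ⌊(24·19)/181⌋ − ⌊(23·19)/181⌋ = ⌊456/181⌋ − ⌊437/181⌋ = 2 − 2 = 0
n=24: ⌊(25·19)/181⌋ − ⌊(24·19)/181⌋ = ⌊475/181⌋ − ⌊456/181⌋ = 2 − 2 = 0
n=25: ⌊(26·19)/181⌋ − ⌊(25·19)/181⌋ = ⌊494/181⌋ − ⌊475/181⌋ = 2 − 2 = 0
n=26: ⌊(27·19)/181⌋ − ⌊(26·19)/181⌋ = ⌊513/181⌋ − ⌊494/181⌋ = 2 − 2 = 0
n=27: ⌊(28·19)/181⌋ − ⌊(27·19)/181⌋ = ⌊532/181⌋ − ⌊513/181⌋ = 2 − 2 = 0
n=28: ⌊(29·19)/181⌋ − ⌊(28·19)/181⌋ = ⌊551/181⌋ − ⌊532/181⌋ = 3 − 2 = 1
n=29: ⌊(30·19)/181⌋ − ⌊(29·19)/181⌋ = ⌊570/181⌋ − ⌊551/181⌋ = 3 − 3 = 0
n=30: ⌊(31·19)/181⌋ − ⌊(30·19)/181⌋ = ⌊589/181⌋ − ⌊570/181⌋ = 3 − 3 = 0
n=31: ⌊(32·19)/181⌋ − ⌊(31·19)/181⌋ = ⌊608/181⌋ − ⌊589/181⌋ = 3 − 3 = 0
n=32: ⌊(33·19)/181⌋ − ⌊(32·19)/181⌋ = ⌊627/181⌋ − ⌊608/181⌋ = 3 − 3 = 0
n=33: ⌊(34·19)/181⌋ − ⌊(33·19)/181⌋ = ⌊646/181⌋ − ⌊627/181⌋ = 3 − 3 = 0
n=34: ⌊(35·19)/181⌋ − ⌊(34·19)/181⌋ = ⌊665/181⌋ − ⌊646/181⌋ = 3 − 3 = 0
n=35: ⌊(36·19)/181⌋ − ⌊(35·19)/181⌋ = ⌊684/181⌋ − ⌊665/181⌋ = 3 − 3 = 0
n=36: ⌊(37·19)/181⌋ − ⌊(36·19)/181⌋ = ⌊703/181⌋ − ⌊684/181⌋ = 3 − 3 = 0
n=37: ⌊(38·19)/181⌋ − ⌊(37·19)/181⌋ = ⌊722/181⌋ − ⌊703/181⌋ = 3 − 3 = 0
n=38: ⌊(39·19)/181⌋ − ⌊(38·19)/181⌋ = ⌊741/181⌋ − ⌊722/181⌋ = 4 − 3 = 1
n=39: ⌊(40·19)/181⌋ − ⌊(39·19)/181⌋ = ⌊760/181⌋ − ⌊741/181⌋ = 4 − 4 = 0
n=40: ⌊(41·19)/181⌋ − ⌊(40·19)/181⌋ = ⌊779/181⌋ − ⌊760/181⌋ = 4 − 4 = 0
n=41: ⌊(42·19)/181⌋ − ⌊(41·19)/181⌋ = ⌊798/181⌋ − ⌊779/181⌋ = 4 − 4 = 0
n=42: ⌊(43·19)/181⌋ − ⌊(42·19)/181⌋ = ⌊817/181⌋ − ⌊798/181⌋ = 4 − 4 = 0
n=43: ⌊(44·19)/181⌋ − ⌊(43·19)/181⌋ = ⌊836/181⌋ − ⌊817/181⌋ = 4 − 4 = 0
n=44: ⌊(45·19)/181⌋ − ⌊(44·19)/181⌋ = ⌊855/181⌋ − ⌊836/181⌋ = 4 − 4 = 0
n=45: ⌊(46·19)/181⌋ − ⌊(45·19)/181⌋ = ⌊874/181⌋ − ⌊855/181⌋ = 4 − 4 = 0
n=46: ⌊(47·19)/181⌋ − ⌊(46·19)/181⌋ = ⌊893/181⌋ − ⌊874/181⌋ = 4 − 4 = 0
n=47: ⌊(48·19)/181⌋ − ⌊(47·19)/181⌋ = ⌊912/181⌋ − ⌊893/181⌋ = 5 − 4 = 1
n=48: ⌊(49·19)/181⌋ − ⌊(48·19)/181⌋ = ⌊931/181⌋ − ⌊912/181⌋ = 5 − 5 = 0
n=49: ⌊(50·19)/181⌋ − ⌊(49·19)/181⌋ = ⌊950/181⌋ − ⌊931/181⌋ = 5 − 5 = 0
n=50: ⌊(51·19)/181⌋ − ⌊(50·19)/181⌋ = ⌊969/181⌋ − ⌊950/181⌋ = 5 − 5 = 0
n=51: ⌊(52·19)/181⌋ − ⌊(51·19)/181⌋ = ⌊988/181⌋ − ⌊969/181⌋ = 5 − 5 = 0
n=52: ⌊(53·19)/181⌋ − ⌊(52·19)/181⌋ = ⌊1007/181⌋ − ⌊988/181⌋ = 5 − 5 = 0
n=53: ⌊(54·19)/181⌋ − ⌊(53·19)/181⌋ = ⌊1026/181⌋ − ⌊1007/181⌋ = 5 − 5 = 0
n=54: ⌊(55·19)/181⌋ − ⌊(54·19)/181⌋ = ⌊1045/181⌋ − ⌊1026/181⌋ = 5 − 5 = 0
n=55: ⌊(56·19)/181⌋ − ⌊(55·19)/181⌋ = ⌊1064/181⌋ − ⌊1045/181⌋ = 5 − 5 = 0
n=56: ⌊(57·19)/181⌋ − ⌊(56·19)/181⌋ = ⌊1083/181⌋ − ⌊1064/181⌋ = 5 − 5 = 0
n=57: ⌊(58·19)/181⌋ − ⌊(57·19)/181⌋ = ⌊1102/181⌋ − ⌊1083/181⌋ = 6 − 5 = 1
n=58: ⌊(59·19)/181⌋ − ⌊(58·19)/181⌋ = ⌊1121/181⌋ − ⌊1102/181⌋ = 6 − 6 = 0
n=59: ⌊(60·19)/181⌋ − ⌊(59·19)/181⌋ = ⌊1140/181⌋ − ⌊1121/181⌋ = 6 − 6 = 0
n=60: ⌊(61·19)/181⌋ − ⌊(60·19)/181⌋ = ⌊1159/181⌋ − ⌊1140/181⌋ = 6 − 6 = 0
n=61: ⌊(62·19)/181⌋ − ⌊(61·19)/181⌋ = ⌊1178/181⌋ − ⌊1159/181⌋ = 6 − 6 = 0

00000000010000000001000000001000000000100000000100000000010000


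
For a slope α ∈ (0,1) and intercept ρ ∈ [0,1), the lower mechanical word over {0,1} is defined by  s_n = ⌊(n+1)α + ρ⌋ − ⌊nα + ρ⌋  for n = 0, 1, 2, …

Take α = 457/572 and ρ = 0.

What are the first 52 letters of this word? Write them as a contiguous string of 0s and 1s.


0111011110111101111011110111101111011110111101111011

n=0: ⌊(1·457)/572⌋ − ⌊(0·457)/572⌋ = ⌊457/572⌋ − ⌊0/572⌋ = 0 − 0 = 0
n=1: ⌊(2·457)/572⌋ − ⌊(1·457)/572⌋ = ⌊914/572⌋ − ⌊457/572⌋ = 1 − 0 = 1
n=2: ⌊(3·457)/572⌋ − ⌊(2·457)/572⌋ = ⌊1371/572⌋ − ⌊914/572⌋ = 2 − 1 = 1
n=3: ⌊(4·457)/572⌋ − ⌊(3·457)/572⌋ = ⌊1828/572⌋ − ⌊1371/572⌋ = 3 − 2 = 1
n=4: ⌊(5·457)/572⌋ − ⌊(4·457)/572⌋ = ⌊2285/572⌋ − ⌊1828/572⌋ = 3 − 3 = 0
n=5: ⌊(6·457)/572⌋ − ⌊(5·457)/572⌋ = ⌊2742/572⌋ − ⌊2285/572⌋ = 4 − 3 = 1
n=6: ⌊(7·457)/572⌋ − ⌊(6·457)/572⌋ = ⌊3199/572⌋ − ⌊2742/572⌋ = 5 − 4 = 1
n=7: ⌊(8·457)/572⌋ − ⌊(7·457)/572⌋ = ⌊3656/572⌋ − ⌊3199/572⌋ = 6 − 5 = 1
n=8: ⌊(9·457)/572⌋ − ⌊(8·457)/572⌋ = ⌊4113/572⌋ − ⌊3656/572⌋ = 7 − 6 = 1
n=9: ⌊(10·457)/572⌋ − ⌊(9·457)/572⌋ = ⌊4570/572⌋ − ⌊4113/572⌋ = 7 − 7 = 0
n=10: ⌊(11·457)/572⌋ − ⌊(10·457)/572⌋ = ⌊5027/572⌋ − ⌊4570/572⌋ = 8 − 7 = 1
n=11: ⌊(12·457)/572⌋ − ⌊(11·457)/572⌋ = ⌊5484/572⌋ − ⌊5027/572⌋ = 9 − 8 = 1
n=12: ⌊(13·457)/572⌋ − ⌊(12·457)/572⌋ = ⌊5941/572⌋ − ⌊5484/572⌋ = 10 − 9 = 1
n=13: ⌊(14·457)/572⌋ − ⌊(13·457)/572⌋ = ⌊6398/572⌋ − ⌊5941/572⌋ = 11 − 10 = 1
n=14: ⌊(15·457)/572⌋ − ⌊(14·457)/572⌋ = ⌊6855/572⌋ − ⌊6398/572⌋ = 11 − 11 = 0
n=15: ⌊(16·457)/572⌋ − ⌊(15·457)/572⌋ = ⌊7312/572⌋ − ⌊6855/572⌋ = 12 − 11 = 1
n=16: ⌊(17·457)/572⌋ − ⌊(16·457)/572⌋ = ⌊7769/572⌋ − ⌊7312/572⌋ = 13 − 12 = 1
n=17: ⌊(18·457)/572⌋ − ⌊(17·457)/572⌋ = ⌊8226/572⌋ − ⌊7769/572⌋ = 14 − 13 = 1
n=18: ⌊(19·457)/572⌋ − ⌊(18·457)/572⌋ = ⌊8683/572⌋ − ⌊8226/572⌋ = 15 − 14 = 1
n=19: ⌊(20·457)/572⌋ − ⌊(19·457)/572⌋ = ⌊9140/572⌋ − ⌊8683/572⌋ = 15 − 15 = 0
n=20: ⌊(21·457)/572⌋ − ⌊(20·457)/572⌋ = ⌊9597/572⌋ − ⌊9140/572⌋ = 16 − 15 = 1
n=21: ⌊(22·457)/572⌋ − ⌊(21·457)/572⌋ = ⌊10054/572⌋ − ⌊9597/572⌋ = 17 − 16 = 1
n=22: ⌊(23·457)/572⌋ − ⌊(22·457)/572⌋ = ⌊10511/572⌋ − ⌊10054/572⌋ = 18 − 17 = 1
n=23: ⌊(24·457)/572⌋ − ⌊(23·457)/572⌋ = ⌊10968/572⌋ − ⌊10511/572⌋ = 19 − 18 = 1
n=24: ⌊(25·457)/572⌋ − ⌊(24·457)/572⌋ = ⌊11425/572⌋ − ⌊10968/572⌋ = 19 − 19 = 0
n=25: ⌊(26·457)/572⌋ − ⌊(25·457)/572⌋ = ⌊11882/572⌋ − ⌊11425/572⌋ = 20 − 19 = 1
n=26: ⌊(27·457)/572⌋ − ⌊(26·457)/572⌋ = ⌊12339/572⌋ − ⌊11882/572⌋ = 21 − 20 = 1
n=27: ⌊(28·457)/572⌋ − ⌊(27·457)/572⌋ = ⌊12796/572⌋ − ⌊12339/572⌋ = 22 − 21 = 1
n=28: ⌊(29·457)/572⌋ − ⌊(28·457)/572⌋ = ⌊13253/572⌋ − ⌊12796/572⌋ = 23 − 22 = 1
n=29: ⌊(30·457)/572⌋ − ⌊(29·457)/572⌋ = ⌊13710/572⌋ − ⌊13253/572⌋ = 23 − 23 = 0
n=30: ⌊(31·457)/572⌋ − ⌊(30·457)/572⌋ = ⌊14167/572⌋ − ⌊13710/572⌋ = 24 − 23 = 1
n=31: ⌊(32·457)/572⌋ − ⌊(31·457)/572⌋ = ⌊14624/572⌋ − ⌊14167/572⌋ = 25 − 24 = 1
n=32: ⌊(33·457)/572⌋ − ⌊(32·457)/572⌋ = ⌊15081/572⌋ − ⌊14624/572⌋ = 26 − 25 = 1
n=33: ⌊(34·457)/572⌋ − ⌊(33·457)/572⌋ = ⌊15538/572⌋ − ⌊15081/572⌋ = 27 − 26 = 1
n=34: ⌊(35·457)/572⌋ − ⌊(34·457)/572⌋ = ⌊15995/572⌋ − ⌊15538/572⌋ = 27 − 27 = 0
n=35: ⌊(36·457)/572⌋ − ⌊(35·457)/572⌋ = ⌊16452/572⌋ − ⌊15995/572⌋ = 28 − 27 = 1
n=36: ⌊(37·457)/572⌋ − ⌊(36·457)/572⌋ = ⌊16909/572⌋ − ⌊16452/572⌋ = 29 − 28 = 1
n=37: ⌊(38·457)/572⌋ − ⌊(37·457)/572⌋ = ⌊17366/572⌋ − ⌊16909/572⌋ = 30 − 29 = 1
n=38: ⌊(39·457)/572⌋ − ⌊(38·457)/572⌋ = ⌊17823/572⌋ − ⌊17366/572⌋ = 31 − 30 = 1
n=39: ⌊(40·457)/572⌋ − ⌊(39·457)/572⌋ = ⌊18280/572⌋ − ⌊17823/572⌋ = 31 − 31 = 0
n=40: ⌊(41·457)/572⌋ − ⌊(40·457)/572⌋ = ⌊18737/572⌋ − ⌊18280/572⌋ = 32 − 31 = 1
n=41: ⌊(42·457)/572⌋ − ⌊(41·457)/572⌋ = ⌊19194/572⌋ − ⌊18737/572⌋ = 33 − 32 = 1
n=42: ⌊(43·457)/572⌋ − ⌊(42·457)/572⌋ = ⌊19651/572⌋ − ⌊19194/572⌋ = 34 − 33 = 1
n=43: ⌊(44·457)/572⌋ − ⌊(43·457)/572⌋ = ⌊20108/572⌋ − ⌊19651/572⌋ = 35 − 34 = 1
n=44: ⌊(45·457)/572⌋ − ⌊(44·457)/572⌋ = ⌊20565/572⌋ − ⌊20108/572⌋ = 35 − 35 = 0
n=45: ⌊(46·457)/572⌋ − ⌊(45·457)/572⌋ = ⌊21022/572⌋ − ⌊20565/572⌋ = 36 − 35 = 1
n=46: ⌊(47·457)/572⌋ − ⌊(46·457)/572⌋ = ⌊21479/572⌋ − ⌊21022/572⌋ = 37 − 36 = 1
n=47: ⌊(48·457)/572⌋ − ⌊(47·457)/572⌋ = ⌊21936/572⌋ − ⌊21479/572⌋ = 38 − 37 = 1
n=48: ⌊(49·457)/572⌋ − ⌊(48·457)/572⌋ = ⌊22393/572⌋ − ⌊21936/572⌋ = 39 − 38 = 1
n=49: ⌊(50·457)/572⌋ − ⌊(49·457)/572⌋ = ⌊22850/572⌋ − ⌊22393/572⌋ = 39 − 39 = 0
n=50: ⌊(51·457)/572⌋ − ⌊(50·457)/572⌋ = ⌊23307/572⌋ − ⌊22850/572⌋ = 40 − 39 = 1
n=51: ⌊(52·457)/572⌋ − ⌊(51·457)/572⌋ = ⌊23764/572⌋ − ⌊23307/572⌋ = 41 − 40 = 1


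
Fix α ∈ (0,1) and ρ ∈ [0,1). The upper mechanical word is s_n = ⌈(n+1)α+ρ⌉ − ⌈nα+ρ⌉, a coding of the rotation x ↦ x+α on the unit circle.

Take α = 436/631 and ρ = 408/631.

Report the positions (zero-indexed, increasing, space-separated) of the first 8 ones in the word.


0 1 3 4 6 7 9 10

n=0: ⌈844/631⌉−⌈408/631⌉ = 2−1 = 1  ← one
n=1: ⌈1280/631⌉−⌈844/631⌉ = 3−2 = 1  ← one
n=2: ⌈1716/631⌉−⌈1280/631⌉ = 3−3 = 0
n=3: ⌈2152/631⌉−⌈1716/631⌉ = 4−3 = 1  ← one
n=4: ⌈2588/631⌉−⌈2152/631⌉ = 5−4 = 1  ← one
n=5: ⌈3024/631⌉−⌈2588/631⌉ = 5−5 = 0
n=6: ⌈3460/631⌉−⌈3024/631⌉ = 6−5 = 1  ← one
n=7: ⌈3896/631⌉−⌈3460/631⌉ = 7−6 = 1  ← one
n=8: ⌈4332/631⌉−⌈3896/631⌉ = 7−7 = 0
n=9: ⌈4768/631⌉−⌈4332/631⌉ = 8−7 = 1  ← one
n=10: ⌈5204/631⌉−⌈4768/631⌉ = 9−8 = 1  ← one
positions of the first 8 ones: 0 1 3 4 6 7 9 10


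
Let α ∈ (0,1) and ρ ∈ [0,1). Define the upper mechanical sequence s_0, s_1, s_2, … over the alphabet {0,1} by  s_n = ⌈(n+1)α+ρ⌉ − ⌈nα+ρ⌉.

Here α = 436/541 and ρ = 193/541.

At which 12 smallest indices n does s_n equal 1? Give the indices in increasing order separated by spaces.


0 2 3 4 5 7 8 9 10 11 13 14

n=0: ⌈629/541⌉−⌈193/541⌉ = 2−1 = 1  ← one
n=1: ⌈1065/541⌉−⌈629/541⌉ = 2−2 = 0
n=2: ⌈1501/541⌉−⌈1065/541⌉ = 3−2 = 1  ← one
n=3: ⌈1937/541⌉−⌈1501/541⌉ = 4−3 = 1  ← one
n=4: ⌈2373/541⌉−⌈1937/541⌉ = 5−4 = 1  ← one
n=5: ⌈2809/541⌉−⌈2373/541⌉ = 6−5 = 1  ← one
n=6: ⌈3245/541⌉−⌈2809/541⌉ = 6−6 = 0
n=7: ⌈3681/541⌉−⌈3245/541⌉ = 7−6 = 1  ← one
n=8: ⌈4117/541⌉−⌈3681/541⌉ = 8−7 = 1  ← one
n=9: ⌈4553/541⌉−⌈4117/541⌉ = 9−8 = 1  ← one
n=10: ⌈4989/541⌉−⌈4553/541⌉ = 10−9 = 1  ← one
n=11: ⌈5425/541⌉−⌈4989/541⌉ = 11−10 = 1  ← one
n=12: ⌈5861/541⌉−⌈5425/541⌉ = 11−11 = 0
n=13: ⌈6297/541⌉−⌈5861/541⌉ = 12−11 = 1  ← one
n=14: ⌈6733/541⌉−⌈6297/541⌉ = 13−12 = 1  ← one
positions of the first 12 ones: 0 2 3 4 5 7 8 9 10 11 13 14


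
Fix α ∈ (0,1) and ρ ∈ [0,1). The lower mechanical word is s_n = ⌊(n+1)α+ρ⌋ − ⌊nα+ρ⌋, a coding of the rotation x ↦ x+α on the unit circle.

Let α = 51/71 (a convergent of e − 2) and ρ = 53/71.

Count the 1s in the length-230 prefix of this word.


165

#1s = Σ_{n=0}^{229} s_n = Σ_{n=0}^{229} (⌊(n+1)α+ρ⌋ − ⌊nα+ρ⌋)
the sum telescopes: every ⌊nα+ρ⌋ with 0 < n < 230 appears once with + and once with −, leaving ⌊230α+ρ⌋ − ⌊0·α+ρ⌋
230α + ρ = (230·51 + 53) / 71 = 11783/71
ρ = 53/71
⌊11783/71⌋ = 165,  ⌊53/71⌋ = 0
#1s = 165 − 0 = 165


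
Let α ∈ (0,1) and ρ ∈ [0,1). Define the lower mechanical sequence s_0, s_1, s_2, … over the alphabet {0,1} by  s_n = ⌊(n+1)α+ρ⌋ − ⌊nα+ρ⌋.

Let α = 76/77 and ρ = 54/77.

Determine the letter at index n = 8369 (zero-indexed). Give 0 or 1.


1

(n+1)α + ρ = (8370·76 + 54) / 77 = 636174/77
nα + ρ     = (8369·76 + 54) / 77 = 636098/77
⌊636174/77⌋ = 8262,  ⌊636098/77⌋ = 8261
s_{8369} = 8262 − 8261 = 1


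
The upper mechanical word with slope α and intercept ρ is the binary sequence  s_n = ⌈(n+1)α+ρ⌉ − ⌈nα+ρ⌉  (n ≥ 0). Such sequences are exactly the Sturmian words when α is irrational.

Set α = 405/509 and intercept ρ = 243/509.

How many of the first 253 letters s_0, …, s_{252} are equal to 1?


201

#1s = Σ_{n=0}^{252} s_n = Σ_{n=0}^{252} (⌈(n+1)α+ρ⌉ − ⌈nα+ρ⌉)
the sum telescopes: every ⌈nα+ρ⌉ with 0 < n < 253 appears once with + and once with −, leaving ⌈253α+ρ⌉ − ⌈0·α+ρ⌉
253α + ρ = (253·405 + 243) / 509 = 102708/509
ρ = 243/509
⌈102708/509⌉ = 202,  ⌈243/509⌉ = 1
#1s = 202 − 1 = 201


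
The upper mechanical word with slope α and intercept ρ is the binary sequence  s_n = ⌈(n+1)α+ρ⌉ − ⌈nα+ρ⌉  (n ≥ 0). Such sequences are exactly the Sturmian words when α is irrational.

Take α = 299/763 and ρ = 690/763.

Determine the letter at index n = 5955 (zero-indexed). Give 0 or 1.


0

(n+1)α + ρ = (5956·299 + 690) / 763 = 1781534/763
nα + ρ     = (5955·299 + 690) / 763 = 1781235/763
⌈1781534/763⌉ = 2335,  ⌈1781235/763⌉ = 2335
s_{5955} = 2335 − 2335 = 0


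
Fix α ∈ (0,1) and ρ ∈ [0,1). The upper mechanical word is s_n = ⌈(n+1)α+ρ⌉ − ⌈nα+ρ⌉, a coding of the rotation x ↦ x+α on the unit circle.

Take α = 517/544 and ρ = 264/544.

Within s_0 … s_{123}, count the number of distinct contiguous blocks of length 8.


t_n = ⌈(n·517+264)/544⌉ for n = 0 … 124:
  n=0…9: ⌈264/544⌉=1 ⌈781/544⌉=2 ⌈1298/544⌉=3 ⌈1815/544⌉=4 ⌈2332/544⌉=5 ⌈2849/544⌉=6 ⌈3366/544⌉=7 ⌈3883/544⌉=8 ⌈4400/544⌉=9 ⌈4917/544⌉=10
  n=10…19: ⌈5434/544⌉=10 ⌈5951/544⌉=11 ⌈6468/544⌉=12 ⌈6985/544⌉=13 ⌈7502/544⌉=14 ⌈8019/544⌉=15 ⌈8536/544⌉=16 ⌈9053/544⌉=17 ⌈9570/544⌉=18 ⌈10087/544⌉=19
  n=20…29: ⌈10604/544⌉=20 ⌈11121/544⌉=21 ⌈11638/544⌉=22 ⌈12155/544⌉=23 ⌈12672/544⌉=24 ⌈13189/544⌉=25 ⌈13706/544⌉=26 ⌈14223/544⌉=27 ⌈14740/544⌉=28 ⌈15257/544⌉=29
  n=30…39: ⌈15774/544⌉=29 ⌈16291/544⌉=30 ⌈16808/544⌉=31 ⌈17325/544⌉=32 ⌈17842/544⌉=33 ⌈18359/544⌉=34 ⌈18876/544⌉=35 ⌈19393/544⌉=36 ⌈19910/544⌉=37 ⌈20427/544⌉=38
  n=40…49: ⌈20944/544⌉=39 ⌈21461/544⌉=40 ⌈21978/544⌉=41 ⌈22495/544⌉=42 ⌈23012/544⌉=43 ⌈23529/544⌉=44 ⌈24046/544⌉=45 ⌈24563/544⌉=46 ⌈25080/544⌉=47 ⌈25597/544⌉=48
  n=50…59: ⌈26114/544⌉=49 ⌈26631/544⌉=49 ⌈27148/544⌉=50 ⌈27665/544⌉=51 ⌈28182/544⌉=52 ⌈28699/544⌉=53 ⌈29216/544⌉=54 ⌈29733/544⌉=55 ⌈30250/544⌉=56 ⌈30767/544⌉=57
  n=60…69: ⌈31284/544⌉=58 ⌈31801/544⌉=59 ⌈32318/544⌉=60 ⌈32835/544⌉=61 ⌈33352/544⌉=62 ⌈33869/544⌉=63 ⌈34386/544⌉=64 ⌈34903/544⌉=65 ⌈35420/544⌉=66 ⌈35937/544⌉=67
  n=70…79: ⌈36454/544⌉=68 ⌈36971/544⌉=68 ⌈37488/544⌉=69 ⌈38005/544⌉=70 ⌈38522/544⌉=71 ⌈39039/544⌉=72 ⌈39556/544⌉=73 ⌈40073/544⌉=74 ⌈40590/544⌉=75 ⌈41107/544⌉=76
  n=80…89: ⌈41624/544⌉=77 ⌈42141/544⌉=78 ⌈42658/544⌉=79 ⌈43175/544⌉=80 ⌈43692/544⌉=81 ⌈44209/544⌉=82 ⌈44726/544⌉=83 ⌈45243/544⌉=84 ⌈45760/544⌉=85 ⌈46277/544⌉=86
  n=90…99: ⌈46794/544⌉=87 ⌈47311/544⌉=87 ⌈47828/544⌉=88 ⌈48345/544⌉=89 ⌈48862/544⌉=90 ⌈49379/544⌉=91 ⌈49896/544⌉=92 ⌈50413/544⌉=93 ⌈50930/544⌉=94 ⌈51447/544⌉=95
  n=100…109: ⌈51964/544⌉=96 ⌈52481/544⌉=97 ⌈52998/544⌉=98 ⌈53515/544⌉=99 ⌈54032/544⌉=100 ⌈54549/544⌉=101 ⌈55066/544⌉=102 ⌈55583/544⌉=103 ⌈56100/544⌉=104 ⌈56617/544⌉=105
  n=110…119: ⌈57134/544⌉=106 ⌈57651/544⌉=106 ⌈58168/544⌉=107 ⌈58685/544⌉=108 ⌈59202/544⌉=109 ⌈59719/544⌉=110 ⌈60236/544⌉=111 ⌈60753/544⌉=112 ⌈61270/544⌉=113 ⌈61787/544⌉=114
  n=120…124: ⌈62304/544⌉=115 ⌈62821/544⌉=116 ⌈63338/544⌉=117 ⌈63855/544⌉=118 ⌈64372/544⌉=119
s_n = t_(n+1) − t_n for n = 0 … 123 gives
prefix = 1111111110111111111111111111101111111111111111111101111111111111111111011111111111111111110111111111111111111101111111111111
slide a length-8 window over [0..7] … [116..123] (117 windows); first occurrence of each distinct factor:
  [  0..  7] 11111111
  [  2..  9] 11111110
  [  3.. 10] 11111101
  [  4.. 11] 11111011
  [  5.. 12] 11110111
  [  6.. 13] 11101111
  [  7.. 14] 11011111
  [  8.. 15] 10111111
  [  9.. 16] 01111111
  (the other 108 windows repeat one of these)
distinct factors: {01111111, 10111111, 11011111, 11101111, 11110111, 11111011, 11111101, 11111110, 11111111}
count = 9  (Sturmian bound for length 8 is 9)

9


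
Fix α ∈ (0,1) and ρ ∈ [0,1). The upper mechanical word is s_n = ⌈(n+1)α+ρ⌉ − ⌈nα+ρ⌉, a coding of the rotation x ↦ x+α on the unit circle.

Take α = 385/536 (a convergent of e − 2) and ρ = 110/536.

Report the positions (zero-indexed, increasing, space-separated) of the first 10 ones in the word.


n=0: ⌈495/536⌉−⌈110/536⌉ = 1−1 = 0
n=1: ⌈880/536⌉−⌈495/536⌉ = 2−1 = 1  ← one
n=2: ⌈1265/536⌉−⌈880/536⌉ = 3−2 = 1  ← one
n=3: ⌈1650/536⌉−⌈1265/536⌉ = 4−3 = 1  ← one
n=4: ⌈2035/536⌉−⌈1650/536⌉ = 4−4 = 0
n=5: ⌈2420/536⌉−⌈2035/536⌉ = 5−4 = 1  ← one
n=6: ⌈2805/536⌉−⌈2420/536⌉ = 6−5 = 1  ← one
n=7: ⌈3190/536⌉−⌈2805/536⌉ = 6−6 = 0
n=8: ⌈3575/536⌉−⌈3190/536⌉ = 7−6 = 1  ← one
n=9: ⌈3960/536⌉−⌈3575/536⌉ = 8−7 = 1  ← one
n=10: ⌈4345/536⌉−⌈3960/536⌉ = 9−8 = 1  ← one
n=11: ⌈4730/536⌉−⌈4345/536⌉ = 9−9 = 0
n=12: ⌈5115/536⌉−⌈4730/536⌉ = 10−9 = 1  ← one
n=13: ⌈5500/536⌉−⌈5115/536⌉ = 11−10 = 1  ← one
positions of the first 10 ones: 1 2 3 5 6 8 9 10 12 13

1 2 3 5 6 8 9 10 12 13


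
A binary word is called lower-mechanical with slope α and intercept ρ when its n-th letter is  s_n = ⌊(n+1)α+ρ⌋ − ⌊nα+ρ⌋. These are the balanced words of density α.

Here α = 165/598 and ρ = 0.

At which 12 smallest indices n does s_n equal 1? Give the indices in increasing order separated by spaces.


3 7 10 14 18 21 25 28 32 36 39 43

n=0: ⌊165/598⌋−⌊0/598⌋ = 0−0 = 0
n=1: ⌊330/598⌋−⌊165/598⌋ = 0−0 = 0
n=2: ⌊495/598⌋−⌊330/598⌋ = 0−0 = 0
n=3: ⌊660/598⌋−⌊495/598⌋ = 1−0 = 1  ← one
n=4: ⌊825/598⌋−⌊660/598⌋ = 1−1 = 0
n=5: ⌊990/598⌋−⌊825/598⌋ = 1−1 = 0
n=6: ⌊1155/598⌋−⌊990/598⌋ = 1−1 = 0
n=7: ⌊1320/598⌋−⌊1155/598⌋ = 2−1 = 1  ← one
n=8: ⌊1485/598⌋−⌊1320/598⌋ = 2−2 = 0
n=9: ⌊1650/598⌋−⌊1485/598⌋ = 2−2 = 0
n=10: ⌊1815/598⌋−⌊1650/598⌋ = 3−2 = 1  ← one
n=11: ⌊1980/598⌋−⌊1815/598⌋ = 3−3 = 0
n=12: ⌊2145/598⌋−⌊1980/598⌋ = 3−3 = 0
n=13: ⌊2310/598⌋−⌊2145/598⌋ = 3−3 = 0
n=14: ⌊2475/598⌋−⌊2310/598⌋ = 4−3 = 1  ← one
n=15: ⌊2640/598⌋−⌊2475/598⌋ = 4−4 = 0
n=16: ⌊2805/598⌋−⌊2640/598⌋ = 4−4 = 0
n=17: ⌊2970/598⌋−⌊2805/598⌋ = 4−4 = 0
n=18: ⌊3135/598⌋−⌊2970/598⌋ = 5−4 = 1  ← one
n=19: ⌊3300/598⌋−⌊3135/598⌋ = 5−5 = 0
n=20: ⌊3465/598⌋−⌊3300/598⌋ = 5−5 = 0
n=21: ⌊3630/598⌋−⌊3465/598⌋ = 6−5 = 1  ← one
n=22: ⌊3795/598⌋−⌊3630/598⌋ = 6−6 = 0
n=23: ⌊3960/598⌋−⌊3795/598⌋ = 6−6 = 0
n=24: ⌊4125/598⌋−⌊3960/598⌋ = 6−6 = 0
n=25: ⌊4290/598⌋−⌊4125/598⌋ = 7−6 = 1  ← one
n=26: ⌊4455/598⌋−⌊4290/598⌋ = 7−7 = 0
n=27: ⌊4620/598⌋−⌊4455/598⌋ = 7−7 = 0
n=28: ⌊4785/598⌋−⌊4620/598⌋ = 8−7 = 1  ← one
n=29: ⌊4950/598⌋−⌊4785/598⌋ = 8−8 = 0
n=30: ⌊5115/598⌋−⌊4950/598⌋ = 8−8 = 0
n=31: ⌊5280/598⌋−⌊5115/598⌋ = 8−8 = 0
n=32: ⌊5445/598⌋−⌊5280/598⌋ = 9−8 = 1  ← one
n=33: ⌊5610/598⌋−⌊5445/598⌋ = 9−9 = 0
n=34: ⌊5775/598⌋−⌊5610/598⌋ = 9−9 = 0
n=35: ⌊5940/598⌋−⌊5775/598⌋ = 9−9 = 0
n=36: ⌊6105/598⌋−⌊5940/598⌋ = 10−9 = 1  ← one
n=37: ⌊6270/598⌋−⌊6105/598⌋ = 10−10 = 0
n=38: ⌊6435/598⌋−⌊6270/598⌋ = 10−10 = 0
n=39: ⌊6600/598⌋−⌊6435/598⌋ = 11−10 = 1  ← one
n=40: ⌊6765/598⌋−⌊6600/598⌋ = 11−11 = 0
n=41: ⌊6930/598⌋−⌊6765/598⌋ = 11−11 = 0
n=42: ⌊7095/598⌋−⌊6930/598⌋ = 11−11 = 0
n=43: ⌊7260/598⌋−⌊7095/598⌋ = 12−11 = 1  ← one
positions of the first 12 ones: 3 7 10 14 18 21 25 28 32 36 39 43


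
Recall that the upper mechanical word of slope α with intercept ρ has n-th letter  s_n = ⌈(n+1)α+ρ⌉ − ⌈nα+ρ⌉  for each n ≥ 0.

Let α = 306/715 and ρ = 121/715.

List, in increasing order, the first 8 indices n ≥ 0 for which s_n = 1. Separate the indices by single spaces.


n=0: ⌈427/715⌉−⌈121/715⌉ = 1−1 = 0
n=1: ⌈733/715⌉−⌈427/715⌉ = 2−1 = 1  ← one
n=2: ⌈1039/715⌉−⌈733/715⌉ = 2−2 = 0
n=3: ⌈1345/715⌉−⌈1039/715⌉ = 2−2 = 0
n=4: ⌈1651/715⌉−⌈1345/715⌉ = 3−2 = 1  ← one
n=5: ⌈1957/715⌉−⌈1651/715⌉ = 3−3 = 0
n=6: ⌈2263/715⌉−⌈1957/715⌉ = 4−3 = 1  ← one
n=7: ⌈2569/715⌉−⌈2263/715⌉ = 4−4 = 0
n=8: ⌈2875/715⌉−⌈2569/715⌉ = 5−4 = 1  ← one
n=9: ⌈3181/715⌉−⌈2875/715⌉ = 5−5 = 0
n=10: ⌈3487/715⌉−⌈3181/715⌉ = 5−5 = 0
n=11: ⌈3793/715⌉−⌈3487/715⌉ = 6−5 = 1  ← one
n=12: ⌈4099/715⌉−⌈3793/715⌉ = 6−6 = 0
n=13: ⌈4405/715⌉−⌈4099/715⌉ = 7−6 = 1  ← one
n=14: ⌈4711/715⌉−⌈4405/715⌉ = 7−7 = 0
n=15: ⌈5017/715⌉−⌈4711/715⌉ = 8−7 = 1  ← one
n=16: ⌈5323/715⌉−⌈5017/715⌉ = 8−8 = 0
n=17: ⌈5629/715⌉−⌈5323/715⌉ = 8−8 = 0
n=18: ⌈5935/715⌉−⌈5629/715⌉ = 9−8 = 1  ← one
positions of the first 8 ones: 1 4 6 8 11 13 15 18

1 4 6 8 11 13 15 18


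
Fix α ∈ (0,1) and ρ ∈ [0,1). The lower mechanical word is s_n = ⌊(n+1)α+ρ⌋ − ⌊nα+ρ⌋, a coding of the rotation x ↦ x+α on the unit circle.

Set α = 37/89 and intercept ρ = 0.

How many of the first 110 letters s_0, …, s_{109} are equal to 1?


45

#1s = Σ_{n=0}^{109} s_n = Σ_{n=0}^{109} (⌊(n+1)α+ρ⌋ − ⌊nα+ρ⌋)
the sum telescopes: every ⌊nα+ρ⌋ with 0 < n < 110 appears once with + and once with −, leaving ⌊110α+ρ⌋ − ⌊0·α+ρ⌋
110α + ρ = (110·37) / 89 = 4070/89
ρ = 0/89
⌊4070/89⌋ = 45,  ⌊0/89⌋ = 0
#1s = 45 − 0 = 45


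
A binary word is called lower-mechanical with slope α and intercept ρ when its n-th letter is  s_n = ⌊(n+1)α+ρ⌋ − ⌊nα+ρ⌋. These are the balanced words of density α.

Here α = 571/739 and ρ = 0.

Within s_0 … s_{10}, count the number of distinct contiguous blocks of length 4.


4

t_n = ⌊(n·571)/739⌋ for n = 0 … 11:
  n=0…9: ⌊0/739⌋=0 ⌊571/739⌋=0 ⌊1142/739⌋=1 ⌊1713/739⌋=2 ⌊2284/739⌋=3 ⌊2855/739⌋=3 ⌊3426/739⌋=4 ⌊3997/739⌋=5 ⌊4568/739⌋=6 ⌊5139/739⌋=6
  n=10…11: ⌊5710/739⌋=7 ⌊6281/739⌋=8
s_n = t_(n+1) − t_n for n = 0 … 10 gives
prefix = 01110111011
slide a length-4 window over [0..3] … [7..10] (8 windows); first occurrence of each distinct factor:
  [  0..  3] 0111
  [  1..  4] 1110
  [  2..  5] 1101
  [  3..  6] 1011
  (the other 4 windows repeat one of these)
distinct factors: {0111, 1011, 1101, 1110}
count = 4  (Sturmian bound for length 4 is 5)


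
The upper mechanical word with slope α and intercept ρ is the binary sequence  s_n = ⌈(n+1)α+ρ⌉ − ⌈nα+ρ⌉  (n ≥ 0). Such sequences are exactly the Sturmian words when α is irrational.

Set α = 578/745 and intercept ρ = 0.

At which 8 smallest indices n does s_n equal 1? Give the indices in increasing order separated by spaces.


n=0: ⌈578/745⌉−⌈0/745⌉ = 1−0 = 1  ← one
n=1: ⌈1156/745⌉−⌈578/745⌉ = 2−1 = 1  ← one
n=2: ⌈1734/745⌉−⌈1156/745⌉ = 3−2 = 1  ← one
n=3: ⌈2312/745⌉−⌈1734/745⌉ = 4−3 = 1  ← one
n=4: ⌈2890/745⌉−⌈2312/745⌉ = 4−4 = 0
n=5: ⌈3468/745⌉−⌈2890/745⌉ = 5−4 = 1  ← one
n=6: ⌈4046/745⌉−⌈3468/745⌉ = 6−5 = 1  ← one
n=7: ⌈4624/745⌉−⌈4046/745⌉ = 7−6 = 1  ← one
n=8: ⌈5202/745⌉−⌈4624/745⌉ = 7−7 = 0
n=9: ⌈5780/745⌉−⌈5202/745⌉ = 8−7 = 1  ← one
positions of the first 8 ones: 0 1 2 3 5 6 7 9

0 1 2 3 5 6 7 9


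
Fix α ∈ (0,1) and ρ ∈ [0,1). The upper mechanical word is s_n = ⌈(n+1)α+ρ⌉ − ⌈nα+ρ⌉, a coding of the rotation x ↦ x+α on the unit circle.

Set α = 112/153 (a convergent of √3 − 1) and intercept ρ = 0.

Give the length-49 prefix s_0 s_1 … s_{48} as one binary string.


1110111011101101110111011101101110111011101101110

n=0: ⌈(1·112)/153⌉ − ⌈(0·112)/153⌉ = ⌈112/153⌉ − ⌈0/153⌉ = 1 − 0 = 1
n=1: ⌈(2·112)/153⌉ − ⌈(1·112)/153⌉ = ⌈224/153⌉ − ⌈112/153⌉ = 2 − 1 = 1
n=2: ⌈(3·112)/153⌉ − ⌈(2·112)/153⌉ = ⌈336/153⌉ − ⌈224/153⌉ = 3 − 2 = 1
n=3: ⌈(4·112)/153⌉ − ⌈(3·112)/153⌉ = ⌈448/153⌉ − ⌈336/153⌉ = 3 − 3 = 0
n=4: ⌈(5·112)/153⌉ − ⌈(4·112)/153⌉ = ⌈560/153⌉ − ⌈448/153⌉ = 4 − 3 = 1
n=5: ⌈(6·112)/153⌉ − ⌈(5·112)/153⌉ = ⌈672/153⌉ − ⌈560/153⌉ = 5 − 4 = 1
n=6: ⌈(7·112)/153⌉ − ⌈(6·112)/153⌉ = ⌈784/153⌉ − ⌈672/153⌉ = 6 − 5 = 1
n=7: ⌈(8·112)/153⌉ − ⌈(7·112)/153⌉ = ⌈896/153⌉ − ⌈784/153⌉ = 6 − 6 = 0
n=8: ⌈(9·112)/153⌉ − ⌈(8·112)/153⌉ = ⌈1008/153⌉ − ⌈896/153⌉ = 7 − 6 = 1
n=9: ⌈(10·112)/153⌉ − ⌈(9·112)/153⌉ = ⌈1120/153⌉ − ⌈1008/153⌉ = 8 − 7 = 1
n=10: ⌈(11·112)/153⌉ − ⌈(10·112)/153⌉ = ⌈1232/153⌉ − ⌈1120/153⌉ = 9 − 8 = 1
n=11: ⌈(12·112)/153⌉ − ⌈(11·112)/153⌉ = ⌈1344/153⌉ − ⌈1232/153⌉ = 9 − 9 = 0
n=12: ⌈(13·112)/153⌉ − ⌈(12·112)/153⌉ = ⌈1456/153⌉ − ⌈1344/153⌉ = 10 − 9 = 1
n=13: ⌈(14·112)/153⌉ − ⌈(13·112)/153⌉ = ⌈1568/153⌉ − ⌈1456/153⌉ = 11 − 10 = 1
n=14: ⌈(15·112)/153⌉ − ⌈(14·112)/153⌉ = ⌈1680/153⌉ − ⌈1568/153⌉ = 11 − 11 = 0
n=15: ⌈(16·112)/153⌉ − ⌈(15·112)/153⌉ = ⌈1792/153⌉ − ⌈1680/153⌉ = 12 − 11 = 1
n=16: ⌈(17·112)/153⌉ − ⌈(16·112)/153⌉ = ⌈1904/153⌉ − ⌈1792/153⌉ = 13 − 12 = 1
n=17: ⌈(18·112)/153⌉ − ⌈(17·112)/153⌉ = ⌈2016/153⌉ − ⌈1904/153⌉ = 14 − 13 = 1
n=18: ⌈(19·112)/153⌉ − ⌈(18·112)/153⌉ = ⌈2128/153⌉ − ⌈2016/153⌉ = 14 − 14 = 0
n=19: ⌈(20·112)/153⌉ − ⌈(19·112)/153⌉ = ⌈2240/153⌉ − ⌈2128/153⌉ = 15 − 14 = 1
n=20: ⌈(21·112)/153⌉ − ⌈(20·112)/153⌉ = ⌈2352/153⌉ − ⌈2240/153⌉ = 16 − 15 = 1
n=21: ⌈(22·112)/153⌉ − ⌈(21·112)/153⌉ = ⌈2464/153⌉ − ⌈2352/153⌉ = 17 − 16 = 1
n=22: ⌈(23·112)/153⌉ − ⌈(22·112)/153⌉ = ⌈2576/153⌉ − ⌈2464/153⌉ = 17 − 17 = 0
n=23: ⌈(24·112)/153⌉ − ⌈(23·112)/153⌉ = ⌈2688/153⌉ − ⌈2576/153⌉ = 18 − 17 = 1
n=24: ⌈(25·112)/153⌉ − ⌈(24·112)/153⌉ = ⌈2800/153⌉ − ⌈2688/153⌉ = 19 − 18 = 1
n=25: ⌈(26·112)/153⌉ − ⌈(25·112)/153⌉ = ⌈2912/153⌉ − ⌈2800/153⌉ = 20 − 19 = 1
n=26: ⌈(27·112)/153⌉ − ⌈(26·112)/153⌉ = ⌈3024/153⌉ − ⌈2912/153⌉ = 20 − 20 = 0
n=27: ⌈(28·112)/153⌉ − ⌈(27·112)/153⌉ = ⌈3136/153⌉ − ⌈3024/153⌉ = 21 − 20 = 1
n=28: ⌈(29·112)/153⌉ − ⌈(28·112)/153⌉ = ⌈3248/153⌉ − ⌈3136/153⌉ = 22 − 21 = 1
n=29: ⌈(30·112)/153⌉ − ⌈(29·112)/153⌉ = ⌈3360/153⌉ − ⌈3248/153⌉ = 22 − 22 = 0
n=30: ⌈(31·112)/153⌉ − ⌈(30·112)/153⌉ = ⌈3472/153⌉ − ⌈3360/153⌉ = 23 − 22 = 1
n=31: ⌈(32·112)/153⌉ − ⌈(31·112)/153⌉ = ⌈3584/153⌉ − ⌈3472/153⌉ = 24 − 23 = 1
n=32: ⌈(33·112)/153⌉ − ⌈(32·112)/153⌉ = ⌈3696/153⌉ − ⌈3584/153⌉ = 25 − 24 = 1
n=33: ⌈(34·112)/153⌉ − ⌈(33·112)/153⌉ = ⌈3808/153⌉ − ⌈3696/153⌉ = 25 − 25 = 0
n=34: ⌈(35·112)/153⌉ − ⌈(34·112)/153⌉ = ⌈3920/153⌉ − ⌈3808/153⌉ = 26 − 25 = 1
n=35: ⌈(36·112)/153⌉ − ⌈(35·112)/153⌉ = ⌈4032/153⌉ − ⌈3920/153⌉ = 27 − 26 = 1
n=36: ⌈(37·112)/153⌉ − ⌈(36·112)/153⌉ = ⌈4144/153⌉ − ⌈4032/153⌉ = 28 − 27 = 1
n=37: ⌈(38·112)/153⌉ − ⌈(37·112)/153⌉ = ⌈4256/153⌉ − ⌈4144/153⌉ = 28 − 28 = 0
n=38: ⌈(39·112)/153⌉ − ⌈(38·112)/153⌉ = ⌈4368/153⌉ − ⌈4256/153⌉ = 29 − 28 = 1
n=39: ⌈(40·112)/153⌉ − ⌈(39·112)/153⌉ = ⌈4480/153⌉ − ⌈4368/153⌉ = 30 − 29 = 1
n=40: ⌈(41·112)/153⌉ − ⌈(40·112)/153⌉ = ⌈4592/153⌉ − ⌈4480/153⌉ = 31 − 30 = 1
n=41: ⌈(42·112)/153⌉ − ⌈(41·112)/153⌉ = ⌈4704/153⌉ − ⌈4592/153⌉ = 31 − 31 = 0
n=42: ⌈(43·112)/153⌉ − ⌈(42·112)/153⌉ = ⌈4816/153⌉ − ⌈4704/153⌉ = 32 − 31 = 1
n=43: ⌈(44·112)/153⌉ − ⌈(43·112)/153⌉ = ⌈4928/153⌉ − ⌈4816/153⌉ = 33 − 32 = 1
n=44: ⌈(45·112)/153⌉ − ⌈(44·112)/153⌉ = ⌈5040/153⌉ − ⌈4928/153⌉ = 33 − 33 = 0
n=45: ⌈(46·112)/153⌉ − ⌈(45·112)/153⌉ = ⌈5152/153⌉ − ⌈5040/153⌉ = 34 − 33 = 1
n=46: ⌈(47·112)/153⌉ − ⌈(46·112)/153⌉ = ⌈5264/153⌉ − ⌈5152/153⌉ = 35 − 34 = 1
n=47: ⌈(48·112)/153⌉ − ⌈(47·112)/153⌉ = ⌈5376/153⌉ − ⌈5264/153⌉ = 36 − 35 = 1
n=48: ⌈(49·112)/153⌉ − ⌈(48·112)/153⌉ = ⌈5488/153⌉ − ⌈5376/153⌉ = 36 − 36 = 0


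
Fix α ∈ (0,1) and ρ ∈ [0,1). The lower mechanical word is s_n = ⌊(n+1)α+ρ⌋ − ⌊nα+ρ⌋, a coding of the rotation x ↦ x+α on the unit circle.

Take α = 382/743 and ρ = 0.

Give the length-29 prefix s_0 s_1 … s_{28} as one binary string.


n=0: ⌊(1·382)/743⌋ − ⌊(0·382)/743⌋ = ⌊382/743⌋ − ⌊0/743⌋ = 0 − 0 = 0
n=1: ⌊(2·382)/743⌋ − ⌊(1·382)/743⌋ = ⌊764/743⌋ − ⌊382/743⌋ = 1 − 0 = 1
n=2: ⌊(3·382)/743⌋ − ⌊(2·382)/743⌋ = ⌊1146/743⌋ − ⌊764/743⌋ = 1 − 1 = 0
n=3: ⌊(4·382)/743⌋ − ⌊(3·382)/743⌋ = ⌊1528/743⌋ − ⌊1146/743⌋ = 2 − 1 = 1
n=4: ⌊(5·382)/743⌋ − ⌊(4·382)/743⌋ = ⌊1910/743⌋ − ⌊1528/743⌋ = 2 − 2 = 0
n=5: ⌊(6·382)/743⌋ − ⌊(5·382)/743⌋ = ⌊2292/743⌋ − ⌊1910/743⌋ = 3 − 2 = 1
n=6: ⌊(7·382)/743⌋ − ⌊(6·382)/743⌋ = ⌊2674/743⌋ − ⌊2292/743⌋ = 3 − 3 = 0
n=7: ⌊(8·382)/743⌋ − ⌊(7·382)/743⌋ = ⌊3056/743⌋ − ⌊2674/743⌋ = 4 − 3 = 1
n=8: ⌊(9·382)/743⌋ − ⌊(8·382)/743⌋ = ⌊3438/743⌋ − ⌊3056/743⌋ = 4 − 4 = 0
n=9: ⌊(10·382)/743⌋ − ⌊(9·382)/743⌋ = ⌊3820/743⌋ − ⌊3438/743⌋ = 5 − 4 = 1
n=10: ⌊(11·382)/743⌋ − ⌊(10·382)/743⌋ = ⌊4202/743⌋ − ⌊3820/743⌋ = 5 − 5 = 0
n=11: ⌊(12·382)/743⌋ − ⌊(11·382)/743⌋ = ⌊4584/743⌋ − ⌊4202/743⌋ = 6 − 5 = 1
n=12: ⌊(13·382)/743⌋ − ⌊(12·382)/743⌋ = ⌊4966/743⌋ − ⌊4584/743⌋ = 6 − 6 = 0
n=13: ⌊(14·382)/743⌋ − ⌊(13·382)/743⌋ = ⌊5348/743⌋ − ⌊4966/743⌋ = 7 − 6 = 1
n=14: ⌊(15·382)/743⌋ − ⌊(14·382)/743⌋ = ⌊5730/743⌋ − ⌊5348/743⌋ = 7 − 7 = 0
n=15: ⌊(16·382)/743⌋ − ⌊(15·382)/743⌋ = ⌊6112/743⌋ − ⌊5730/743⌋ = 8 − 7 = 1
n=16: ⌊(17·382)/743⌋ − ⌊(16·382)/743⌋ = ⌊6494/743⌋ − ⌊6112/743⌋ = 8 − 8 = 0
n=17: ⌊(18·382)/743⌋ − ⌊(17·382)/743⌋ = ⌊6876/743⌋ − ⌊6494/743⌋ = 9 − 8 = 1
n=18: ⌊(19·382)/743⌋ − ⌊(18·382)/743⌋ = ⌊7258/743⌋ − ⌊6876/743⌋ = 9 − 9 = 0
n=19: ⌊(20·382)/743⌋ − ⌊(19·382)/743⌋ = ⌊7640/743⌋ − ⌊7258/743⌋ = 10 − 9 = 1
n=20: ⌊(21·382)/743⌋ − ⌊(20·382)/743⌋ = ⌊8022/743⌋ − ⌊7640/743⌋ = 10 − 10 = 0
n=21: ⌊(22·382)/743⌋ − ⌊(21·382)/743⌋ = ⌊8404/743⌋ − ⌊8022/743⌋ = 11 − 10 = 1
n=22: ⌊(23·382)/743⌋ − ⌊(22·382)/743⌋ = ⌊8786/743⌋ − ⌊8404/743⌋ = 11 − 11 = 0
n=23: ⌊(24·382)/743⌋ − ⌊(23·382)/743⌋ = ⌊9168/743⌋ − ⌊8786/743⌋ = 12 − 11 = 1
n=24: ⌊(25·382)/743⌋ − ⌊(24·382)/743⌋ = ⌊9550/743⌋ − ⌊9168/743⌋ = 12 − 12 = 0
n=25: ⌊(26·382)/743⌋ − ⌊(25·382)/743⌋ = ⌊9932/743⌋ − ⌊9550/743⌋ = 13 − 12 = 1
n=26: ⌊(27·382)/743⌋ − ⌊(26·382)/743⌋ = ⌊10314/743⌋ − ⌊9932/743⌋ = 13 − 13 = 0
n=27: ⌊(28·382)/743⌋ − ⌊(27·382)/743⌋ = ⌊10696/743⌋ − ⌊10314/743⌋ = 14 − 13 = 1
n=28: ⌊(29·382)/743⌋ − ⌊(28·382)/743⌋ = ⌊11078/743⌋ − ⌊10696/743⌋ = 14 − 14 = 0

01010101010101010101010101010


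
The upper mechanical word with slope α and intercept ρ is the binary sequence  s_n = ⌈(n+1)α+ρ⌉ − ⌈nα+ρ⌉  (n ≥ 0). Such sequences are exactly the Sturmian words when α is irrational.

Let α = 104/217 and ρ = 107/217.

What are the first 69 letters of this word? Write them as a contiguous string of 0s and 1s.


n=0: ⌈(1·104+107)/217⌉ − ⌈(0·104+107)/217⌉ = ⌈211/217⌉ − ⌈107/217⌉ = 1 − 1 = 0
n=1: ⌈(2·104+107)/217⌉ − ⌈(1·104+107)/217⌉ = ⌈315/217⌉ − ⌈211/217⌉ = 2 − 1 = 1
n=2: ⌈(3·104+107)/217⌉ − ⌈(2·104+107)/217⌉ = ⌈419/217⌉ − ⌈315/217⌉ = 2 − 2 = 0
n=3: ⌈(4·104+107)/217⌉ − ⌈(3·104+107)/217⌉ = ⌈523/217⌉ − ⌈419/217⌉ = 3 − 2 = 1
n=4: ⌈(5·104+107)/217⌉ − ⌈(4·104+107)/217⌉ = ⌈627/217⌉ − ⌈523/217⌉ = 3 − 3 = 0
n=5: ⌈(6·104+107)/217⌉ − ⌈(5·104+107)/217⌉ = ⌈731/217⌉ − ⌈627/217⌉ = 4 − 3 = 1
n=6: ⌈(7·104+107)/217⌉ − ⌈(6·104+107)/217⌉ = ⌈835/217⌉ − ⌈731/217⌉ = 4 − 4 = 0
n=7: ⌈(8·104+107)/217⌉ − ⌈(7·104+107)/217⌉ = ⌈939/217⌉ − ⌈835/217⌉ = 5 − 4 = 1
n=8: ⌈(9·104+107)/217⌉ − ⌈(8·104+107)/217⌉ = ⌈1043/217⌉ − ⌈939/217⌉ = 5 − 5 = 0
n=9: ⌈(10·104+107)/217⌉ − ⌈(9·104+107)/217⌉ = ⌈1147/217⌉ − ⌈1043/217⌉ = 6 − 5 = 1
n=10: ⌈(11·104+107)/217⌉ − ⌈(10·104+107)/217⌉ = ⌈1251/217⌉ − ⌈1147/217⌉ = 6 − 6 = 0
n=11: ⌈(12·104+107)/217⌉ − ⌈(11·104+107)/217⌉ = ⌈1355/217⌉ − ⌈1251/217⌉ = 7 − 6 = 1
n=12: ⌈(13·104+107)/217⌉ − ⌈(12·104+107)/217⌉ = ⌈1459/217⌉ − ⌈1355/217⌉ = 7 − 7 = 0
n=13: ⌈(14·104+107)/217⌉ − ⌈(13·104+107)/217⌉ = ⌈1563/217⌉ − ⌈1459/217⌉ = 8 − 7 = 1
n=14: ⌈(15·104+107)/217⌉ − ⌈(14·104+107)/217⌉ = ⌈1667/217⌉ − ⌈1563/217⌉ = 8 − 8 = 0
n=15: ⌈(16·104+107)/217⌉ − ⌈(15·104+107)/217⌉ = ⌈1771/217⌉ − ⌈1667/217⌉ = 9 − 8 = 1
n=16: ⌈(17·104+107)/217⌉ − ⌈(16·104+107)/217⌉ = ⌈1875/217⌉ − ⌈1771/217⌉ = 9 − 9 = 0
n=17: ⌈(18·104+107)/217⌉ − ⌈(17·104+107)/217⌉ = ⌈1979/217⌉ − ⌈1875/217⌉ = 10 − 9 = 1
n=18: ⌈(19·104+107)/217⌉ − ⌈(18·104+107)/217⌉ = ⌈2083/217⌉ − ⌈1979/217⌉ = 10 − 10 = 0
n=19: ⌈(20·104+107)/217⌉ − ⌈(19·104+107)/217⌉ = ⌈2187/217⌉ − ⌈2083/217⌉ = 11 − 10 = 1
n=20: ⌈(21·104+107)/217⌉ − ⌈(20·104+107)/217⌉ = ⌈2291/217⌉ − ⌈2187/217⌉ = 11 − 11 = 0
n=21: ⌈(22·104+107)/217⌉ − ⌈(21·104+107)/217⌉ = ⌈2395/217⌉ − ⌈2291/217⌉ = 12 − 11 = 1
n=22: ⌈(23·104+107)/217⌉ − ⌈(22·104+107)/217⌉ = ⌈2499/217⌉ − ⌈2395/217⌉ = 12 − 12 = 0
n=23: ⌈(24·104+107)/217⌉ − ⌈(23·104+107)/217⌉ = ⌈2603/217⌉ − ⌈2499/217⌉ = 12 − 12 = 0
n=24: ⌈(25·104+107)/217⌉ − ⌈(24·104+107)/217⌉ = ⌈2707/217⌉ − ⌈2603/217⌉ = 13 − 12 = 1
n=25: ⌈(26·104+107)/217⌉ − ⌈(25·104+107)/217⌉ = ⌈2811/217⌉ − ⌈2707/217⌉ = 13 − 13 = 0
n=26: ⌈(27·104+107)/217⌉ − ⌈(26·104+107)/217⌉ = ⌈2915/217⌉ − ⌈2811/217⌉ = 14 − 13 = 1
n=27: ⌈(28·104+107)/217⌉ − ⌈(27·104+107)/217⌉ = ⌈3019/217⌉ − ⌈2915/217⌉ = 14 − 14 = 0
n=28: ⌈(29·104+107)/217⌉ − ⌈(28·104+107)/217⌉ = ⌈3123/217⌉ − ⌈3019/217⌉ = 15 − 14 = 1
n=29: ⌈(30·104+107)/217⌉ − ⌈(29·104+107)/217⌉ = ⌈3227/217⌉ − ⌈3123/217⌉ = 15 − 15 = 0
n=30: ⌈(31·104+107)/217⌉ − ⌈(30·104+107)/217⌉ = ⌈3331/217⌉ − ⌈3227/217⌉ = 16 − 15 = 1
n=31: ⌈(32·104+107)/217⌉ − ⌈(31·104+107)/217⌉ = ⌈3435/217⌉ − ⌈3331/217⌉ = 16 − 16 = 0
n=32: ⌈(33·104+107)/217⌉ − ⌈(32·104+107)/217⌉ = ⌈3539/217⌉ − ⌈3435/217⌉ = 17 − 16 = 1
n=33: ⌈(34·104+107)/217⌉ − ⌈(33·104+107)/217⌉ = ⌈3643/217⌉ − ⌈3539/217⌉ = 17 − 17 = 0
n=34: ⌈(35·104+107)/217⌉ − ⌈(34·104+107)/217⌉ = ⌈3747/217⌉ − ⌈3643/217⌉ = 18 − 17 = 1
n=35: ⌈(36·104+107)/217⌉ − ⌈(35·104+107)/217⌉ = ⌈3851/217⌉ − ⌈3747/217⌉ = 18 − 18 = 0
n=36: ⌈(37·104+107)/217⌉ − ⌈(36·104+107)/217⌉ = ⌈3955/217⌉ − ⌈3851/217⌉ = 19 − 18 = 1
n=37: ⌈(38·104+107)/217⌉ − ⌈(37·104+107)/217⌉ = ⌈4059/217⌉ − ⌈3955/217⌉ = 19 − 19 = 0
n=38: ⌈(39·104+107)/217⌉ − ⌈(38·104+107)/217⌉ = ⌈4163/217⌉ − ⌈4059/217⌉ = 20 − 19 = 1
n=39: ⌈(40·104+107)/217⌉ − ⌈(39·104+107)/217⌉ = ⌈4267/217⌉ − ⌈4163/217⌉ = 20 − 20 = 0
n=40: ⌈(41·104+107)/217⌉ − ⌈(40·104+107)/217⌉ = ⌈4371/217⌉ − ⌈4267/217⌉ = 21 − 20 = 1
n=41: ⌈(42·104+107)/217⌉ − ⌈(41·104+107)/217⌉ = ⌈4475/217⌉ − ⌈4371/217⌉ = 21 − 21 = 0
n=42: ⌈(43·104+107)/217⌉ − ⌈(42·104+107)/217⌉ = ⌈4579/217⌉ − ⌈4475/217⌉ = 22 − 21 = 1
n=43: ⌈(44·104+107)/217⌉ − ⌈(43·104+107)/217⌉ = ⌈4683/217⌉ − ⌈4579/217⌉ = 22 − 22 = 0
n=44: ⌈(45·104+107)/217⌉ − ⌈(44·104+107)/217⌉ = ⌈4787/217⌉ − ⌈4683/217⌉ = 23 − 22 = 1
n=45: ⌈(46·104+107)/217⌉ − ⌈(45·104+107)/217⌉ = ⌈4891/217⌉ − ⌈4787/217⌉ = 23 − 23 = 0
n=46: ⌈(47·104+107)/217⌉ − ⌈(46·104+107)/217⌉ = ⌈4995/217⌉ − ⌈4891/217⌉ = 24 − 23 = 1
n=47: ⌈(48·104+107)/217⌉ − ⌈(47·104+107)/217⌉ = ⌈5099/217⌉ − ⌈4995/217⌉ = 24 − 24 = 0
n=48: ⌈(49·104+107)/217⌉ − ⌈(48·104+107)/217⌉ = ⌈5203/217⌉ − ⌈5099/217⌉ = 24 − 24 = 0
n=49: ⌈(50·104+107)/217⌉ − ⌈(49·104+107)/217⌉ = ⌈5307/217⌉ − ⌈5203/217⌉ = 25 − 24 = 1
n=50: ⌈(51·104+107)/217⌉ − ⌈(50·104+107)/217⌉ = ⌈5411/217⌉ − ⌈5307/217⌉ = 25 − 25 = 0
n=51: ⌈(52·104+107)/217⌉ − ⌈(51·104+107)/217⌉ = ⌈5515/217⌉ − ⌈5411/217⌉ = 26 − 25 = 1
n=52: ⌈(53·104+107)/217⌉ − ⌈(52·104+107)/217⌉ = ⌈5619/217⌉ − ⌈5515/217⌉ = 26 − 26 = 0
n=53: ⌈(54·104+107)/217⌉ − ⌈(53·104+107)/217⌉ = ⌈5723/217⌉ − ⌈5619/217⌉ = 27 − 26 = 1
n=54: ⌈(55·104+107)/217⌉ − ⌈(54·104+107)/217⌉ = ⌈5827/217⌉ − ⌈5723/217⌉ = 27 − 27 = 0
n=55: ⌈(56·104+107)/217⌉ − ⌈(55·104+107)/217⌉ = ⌈5931/217⌉ − ⌈5827/217⌉ = 28 − 27 = 1
n=56: ⌈(57·104+107)/217⌉ − ⌈(56·104+107)/217⌉ = ⌈6035/217⌉ − ⌈5931/217⌉ = 28 − 28 = 0
n=57: ⌈(58·104+107)/217⌉ − ⌈(57·104+107)/217⌉ = ⌈6139/217⌉ − ⌈6035/217⌉ = 29 − 28 = 1
n=58: ⌈(59·104+107)/217⌉ − ⌈(58·104+107)/217⌉ = ⌈6243/217⌉ − ⌈6139/217⌉ = 29 − 29 = 0
n=59: ⌈(60·104+107)/217⌉ − ⌈(59·104+107)/217⌉ = ⌈6347/217⌉ − ⌈6243/217⌉ = 30 − 29 = 1
n=60: ⌈(61·104+107)/217⌉ − ⌈(60·104+107)/217⌉ = ⌈6451/217⌉ − ⌈6347/217⌉ = 30 − 30 = 0
n=61: ⌈(62·104+107)/217⌉ − ⌈(61·104+107)/217⌉ = ⌈6555/217⌉ − ⌈6451/217⌉ = 31 − 30 = 1
n=62: ⌈(63·104+107)/217⌉ − ⌈(62·104+107)/217⌉ = ⌈6659/217⌉ − ⌈6555/217⌉ = 31 − 31 = 0
n=63: ⌈(64·104+107)/217⌉ − ⌈(63·104+107)/217⌉ = ⌈6763/217⌉ − ⌈6659/217⌉ = 32 − 31 = 1
n=64: ⌈(65·104+107)/217⌉ − ⌈(64·104+107)/217⌉ = ⌈6867/217⌉ − ⌈6763/217⌉ = 32 − 32 = 0
n=65: ⌈(66·104+107)/217⌉ − ⌈(65·104+107)/217⌉ = ⌈6971/217⌉ − ⌈6867/217⌉ = 33 − 32 = 1
n=66: ⌈(67·104+107)/217⌉ − ⌈(66·104+107)/217⌉ = ⌈7075/217⌉ − ⌈6971/217⌉ = 33 − 33 = 0
n=67: ⌈(68·104+107)/217⌉ − ⌈(67·104+107)/217⌉ = ⌈7179/217⌉ − ⌈7075/217⌉ = 34 − 33 = 1
n=68: ⌈(69·104+107)/217⌉ − ⌈(68·104+107)/217⌉ = ⌈7283/217⌉ − ⌈7179/217⌉ = 34 − 34 = 0

010101010101010101010100101010101010101010101010010101010101010101010
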